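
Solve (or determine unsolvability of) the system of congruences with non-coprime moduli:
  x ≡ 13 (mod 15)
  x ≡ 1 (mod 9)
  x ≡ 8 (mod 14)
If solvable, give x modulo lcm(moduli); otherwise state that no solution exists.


Moduli 15, 9, 14 are not pairwise coprime, so CRT works modulo lcm(m_i) when all pairwise compatibility conditions hold.
Pairwise compatibility: gcd(m_i, m_j) must divide a_i - a_j for every pair.
Merge one congruence at a time:
  Start: x ≡ 13 (mod 15).
  Combine with x ≡ 1 (mod 9): gcd(15, 9) = 3; 1 - 13 = -12, which IS divisible by 3, so compatible.
    Write x = 13 + 15·t and substitute into x ≡ 1 (mod 9): 15·t ≡ 1 − 13 = -12 (mod 9).
    Divide the congruence (and modulus) by g = 3: 5·t ≡ -4 (mod 3).
    Reduce coefficients mod 3: 2·t ≡ 2 (mod 3).
    The inverse of 2 mod 3 is 2 (since 2·2 = 4 = 1·3 + 1), so t ≡ 2·2 = 4 ≡ 1 (mod 3).
    Then x = 13 + 15·1 = 28, valid modulo lcm(15, 9) = 45: x ≡ 28 (mod 45).
  Combine with x ≡ 8 (mod 14): gcd(45, 14) = 1; 8 - 28 = -20, which IS divisible by 1, so compatible.
    Write x = 28 + 45·t and substitute into x ≡ 8 (mod 14): 45·t ≡ 8 − 28 = -20 (mod 14).
    Reduce coefficients mod 14: 3·t ≡ 8 (mod 14).
    The inverse of 3 mod 14 is 5 (since 3·5 = 15 = 1·14 + 1), so t ≡ 5·8 = 40 ≡ 12 (mod 14).
    Then x = 28 + 45·12 = 568, valid modulo lcm(45, 14) = 630: x ≡ 568 (mod 630).
Verify: 568 mod 15 = 13, 568 mod 9 = 1, 568 mod 14 = 8.

x ≡ 568 (mod 630).


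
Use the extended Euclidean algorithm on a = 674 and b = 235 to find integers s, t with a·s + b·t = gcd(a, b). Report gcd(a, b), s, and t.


Euclidean algorithm on (674, 235) — divide until remainder is 0:
  674 = 2 · 235 + 204
  235 = 1 · 204 + 31
  204 = 6 · 31 + 18
  31 = 1 · 18 + 13
  18 = 1 · 13 + 5
  13 = 2 · 5 + 3
  5 = 1 · 3 + 2
  3 = 1 · 2 + 1
  2 = 2 · 1 + 0
gcd(674, 235) = 1.
Track Bezout coefficients alongside the remainders: start with r₀ = 674 = a·1 + b·0 (s = 1, t = 0) and r₁ = 235 = a·0 + b·1 (s = 0, t = 1); each new remainder r_{k+1} = r_{k-1} − q_k·r_k inherits s_{k+1} = s_{k-1} − q_k·s_k, t_{k+1} = t_{k-1} − q_k·t_k, so r_k = a·s_k + b·t_k at every step:
  q = 2: r = 204, s = 1 − 2·0 = 1, t = 0 − 2·1 = -2  (check: 674·1 + 235·(-2) = 204)
  q = 1: r = 31, s = 0 − 1·1 = -1, t = 1 − 1·(-2) = 3  (check: 674·(-1) + 235·3 = 31)
  q = 6: r = 18, s = 1 − 6·(-1) = 7, t = -2 − 6·3 = -20  (check: 674·7 + 235·(-20) = 18)
  q = 1: r = 13, s = -1 − 1·7 = -8, t = 3 − 1·(-20) = 23  (check: 674·(-8) + 235·23 = 13)
  q = 1: r = 5, s = 7 − 1·(-8) = 15, t = -20 − 1·23 = -43  (check: 674·15 + 235·(-43) = 5)
  q = 2: r = 3, s = -8 − 2·15 = -38, t = 23 − 2·(-43) = 109  (check: 674·(-38) + 235·109 = 3)
  q = 1: r = 2, s = 15 − 1·(-38) = 53, t = -43 − 1·109 = -152  (check: 674·53 + 235·(-152) = 2)
  q = 1: r = 1, s = -38 − 1·53 = -91, t = 109 − 1·(-152) = 261  (check: 674·(-91) + 235·261 = 1)
The row with r = 1 (the gcd) gives the Bezout coefficients s = -91, t = 261.
Result: 674 · (-91) + 235 · (261) = 1.

gcd(674, 235) = 1; s = -91, t = 261 (check: 674·(-91) + 235·261 = 1).


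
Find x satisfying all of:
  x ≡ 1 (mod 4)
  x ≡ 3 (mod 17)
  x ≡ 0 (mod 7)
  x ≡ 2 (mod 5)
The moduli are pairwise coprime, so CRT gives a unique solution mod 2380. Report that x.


Product of moduli M = 4 · 17 · 7 · 5 = 2380.
Merge one congruence at a time:
  Start: x ≡ 1 (mod 4).
  Combine with x ≡ 3 (mod 17); new modulus lcm = 68.
    Write x = 1 + 4·t and substitute into x ≡ 3 (mod 17): 4·t ≡ 3 − 1 = 2 (mod 17).
    The inverse of 4 mod 17 is 13 (since 4·13 = 52 = 3·17 + 1), so t ≡ 13·2 = 26 ≡ 9 (mod 17).
    Then x = 1 + 4·9 = 37, valid modulo lcm(4, 17) = 68: x ≡ 37 (mod 68).
  Combine with x ≡ 0 (mod 7); new modulus lcm = 476.
    Write x = 37 + 68·t and substitute into x ≡ 0 (mod 7): 68·t ≡ 0 − 37 = -37 (mod 7).
    Reduce coefficients mod 7: 5·t ≡ 5 (mod 7).
    The inverse of 5 mod 7 is 3 (since 5·3 = 15 = 2·7 + 1), so t ≡ 3·5 = 15 ≡ 1 (mod 7).
    Then x = 37 + 68·1 = 105, valid modulo lcm(68, 7) = 476: x ≡ 105 (mod 476).
  Combine with x ≡ 2 (mod 5); new modulus lcm = 2380.
    Write x = 105 + 476·t and substitute into x ≡ 2 (mod 5): 476·t ≡ 2 − 105 = -103 (mod 5).
    Reduce coefficients mod 5: 1·t ≡ 2 (mod 5).
    So t ≡ 2 (mod 5).
    Then x = 105 + 476·2 = 1057, valid modulo lcm(476, 5) = 2380: x ≡ 1057 (mod 2380).
Verify against each original: 1057 mod 4 = 1, 1057 mod 17 = 3, 1057 mod 7 = 0, 1057 mod 5 = 2.

x ≡ 1057 (mod 2380).


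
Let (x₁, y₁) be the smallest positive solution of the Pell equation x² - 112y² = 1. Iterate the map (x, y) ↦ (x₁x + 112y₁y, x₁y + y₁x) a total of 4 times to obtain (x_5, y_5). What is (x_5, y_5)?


Step 1: Find the fundamental solution (x₁, y₁) of x² - 112y² = 1.
  Expand √112 as a continued fraction. a₀ = ⌊√112⌋ = 10; iterate m_{k+1} = d_k·a_k − m_k, d_{k+1} = (112 − m_{k+1}²)/d_k, a_{k+1} = ⌊(a₀ + m_{k+1})/d_{k+1}⌋ (starting m₀ = 0, d₀ = 1), with convergents p_k = a_k·p_{k-1} + p_{k-2}, q_k = a_k·q_{k-1} + q_{k-2} (p₋₁ = 1, q₋₁ = 0):
  k = 0: a₀ = 10; p₀/q₀ = 10/1; p₀² − 112·q₀² = 100 − 112 = -12.
  k = 1: m = 10, d = 12, a = ⌊(10 + 10)/12⌋ = 1; p/q = (1·10 + 1)/(1·1 + 0) = 11/1; p² − 112·q² = 121 − 112 = 9.
  k = 2: m = 2, d = 9, a = ⌊(10 + 2)/9⌋ = 1; p/q = (1·11 + 10)/(1·1 + 1) = 21/2; p² − 112·q² = 441 − 448 = -7.
  k = 3: m = 7, d = 7, a = ⌊(10 + 7)/7⌋ = 2; p/q = (2·21 + 11)/(2·2 + 1) = 53/5; p² − 112·q² = 2809 − 2800 = 9.
  k = 4: m = 7, d = 9, a = ⌊(10 + 7)/9⌋ = 1; p/q = (1·53 + 21)/(1·5 + 2) = 74/7; p² − 112·q² = 5476 − 5488 = -12.
  k = 5: m = 2, d = 12, a = ⌊(10 + 2)/12⌋ = 1; p/q = (1·74 + 53)/(1·7 + 5) = 127/12; p² − 112·q² = 16129 − 16128 = 1.
  The first convergent with p² − 112·q² = 1 gives the fundamental solution (x₁, y₁) = (127, 12).
Step 2: Apply the recurrence (x_{n+1}, y_{n+1}) = (x₁x_n + 112y₁y_n, x₁y_n + y₁x_n) repeatedly.
  From (x_1, y_1) = (127, 12): x_2 = 127·127 + 112·12·12 = 32257; y_2 = 127·12 + 12·127 = 3048.
  From (x_2, y_2) = (32257, 3048): x_3 = 127·32257 + 112·12·3048 = 8193151; y_3 = 127·3048 + 12·32257 = 774180.
  From (x_3, y_3) = (8193151, 774180): x_4 = 127·8193151 + 112·12·774180 = 2081028097; y_4 = 127·774180 + 12·8193151 = 196638672.
  From (x_4, y_4) = (2081028097, 196638672): x_5 = 127·2081028097 + 112·12·196638672 = 528572943487; y_5 = 127·196638672 + 12·2081028097 = 49945448508.
Step 3: Verify x_5² - 112·y_5² = 279389356586511295719169 - 279389356586511295719168 = 1 (should be 1). ✓

(x_1, y_1) = (127, 12); (x_5, y_5) = (528572943487, 49945448508).


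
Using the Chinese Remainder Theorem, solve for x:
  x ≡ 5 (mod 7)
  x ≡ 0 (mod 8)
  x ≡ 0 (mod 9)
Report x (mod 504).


Moduli 7, 8, 9 are pairwise coprime; by CRT there is a unique solution modulo M = 7 · 8 · 9 = 504.
Solve pairwise, accumulating the modulus:
  Start with x ≡ 5 (mod 7).
  Combine with x ≡ 0 (mod 8): since gcd(7, 8) = 1, we get a unique residue mod 56.
    Write x = 5 + 7·t and substitute into x ≡ 0 (mod 8): 7·t ≡ 0 − 5 = -5 (mod 8).
    Reduce coefficients mod 8: 7·t ≡ 3 (mod 8).
    The inverse of 7 mod 8 is 7 (since 7·7 = 49 = 6·8 + 1), so t ≡ 7·3 = 21 ≡ 5 (mod 8).
    Then x = 5 + 7·5 = 40, valid modulo lcm(7, 8) = 56: x ≡ 40 (mod 56).
  Combine with x ≡ 0 (mod 9): since gcd(56, 9) = 1, we get a unique residue mod 504.
    Write x = 40 + 56·t and substitute into x ≡ 0 (mod 9): 56·t ≡ 0 − 40 = -40 (mod 9).
    Reduce coefficients mod 9: 2·t ≡ 5 (mod 9).
    The inverse of 2 mod 9 is 5 (since 2·5 = 10 = 1·9 + 1), so t ≡ 5·5 = 25 ≡ 7 (mod 9).
    Then x = 40 + 56·7 = 432, valid modulo lcm(56, 9) = 504: x ≡ 432 (mod 504).
Verify: 432 mod 7 = 5 ✓, 432 mod 8 = 0 ✓, 432 mod 9 = 0 ✓.

x ≡ 432 (mod 504).


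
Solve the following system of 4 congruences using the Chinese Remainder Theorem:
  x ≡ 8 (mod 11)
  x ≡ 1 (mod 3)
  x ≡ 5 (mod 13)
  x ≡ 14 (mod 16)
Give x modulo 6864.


Product of moduli M = 11 · 3 · 13 · 16 = 6864.
Merge one congruence at a time:
  Start: x ≡ 8 (mod 11).
  Combine with x ≡ 1 (mod 3); new modulus lcm = 33.
    Write x = 8 + 11·t and substitute into x ≡ 1 (mod 3): 11·t ≡ 1 − 8 = -7 (mod 3).
    Reduce coefficients mod 3: 2·t ≡ 2 (mod 3).
    The inverse of 2 mod 3 is 2 (since 2·2 = 4 = 1·3 + 1), so t ≡ 2·2 = 4 ≡ 1 (mod 3).
    Then x = 8 + 11·1 = 19, valid modulo lcm(11, 3) = 33: x ≡ 19 (mod 33).
  Combine with x ≡ 5 (mod 13); new modulus lcm = 429.
    Write x = 19 + 33·t and substitute into x ≡ 5 (mod 13): 33·t ≡ 5 − 19 = -14 (mod 13).
    Reduce coefficients mod 13: 7·t ≡ 12 (mod 13).
    The inverse of 7 mod 13 is 2 (since 7·2 = 14 = 1·13 + 1), so t ≡ 2·12 = 24 ≡ 11 (mod 13).
    Then x = 19 + 33·11 = 382, valid modulo lcm(33, 13) = 429: x ≡ 382 (mod 429).
  Combine with x ≡ 14 (mod 16); new modulus lcm = 6864.
    Write x = 382 + 429·t and substitute into x ≡ 14 (mod 16): 429·t ≡ 14 − 382 = -368 (mod 16).
    Reduce coefficients mod 16: 13·t ≡ 0 (mod 16).
    The inverse of 13 mod 16 is 5 (since 13·5 = 65 = 4·16 + 1), so t ≡ 5·0 = 0 ≡ 0 (mod 16).
    Then x = 382 + 429·0 = 382, valid modulo lcm(429, 16) = 6864: x ≡ 382 (mod 6864).
Verify against each original: 382 mod 11 = 8, 382 mod 3 = 1, 382 mod 13 = 5, 382 mod 16 = 14.

x ≡ 382 (mod 6864).


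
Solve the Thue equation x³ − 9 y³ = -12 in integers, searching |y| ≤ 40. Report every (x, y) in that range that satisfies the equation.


The equation is x³ - 9y³ = -12. For fixed y, x³ = 9·y³ − 12, so a solution requires the RHS to be a perfect cube.
Strategy: iterate y from -40 to 40, compute RHS = 9·y³ − 12, and check whether it is a (positive or negative) perfect cube.
Check small values of y:
  y = 0: RHS = -12 is not a perfect cube.
  y = 1: RHS = -3 is not a perfect cube.
  y = -1: RHS = -21 is not a perfect cube.
  y = 2: RHS = 60 is not a perfect cube.
  y = -2: RHS = -84 is not a perfect cube.
  y = 3: RHS = 231 is not a perfect cube.
  y = -3: RHS = -255 is not a perfect cube.
Continuing the search up to |y| = 40 finds no solutions either.
No (x, y) in the scanned range satisfies the equation.

No integer solutions with |y| ≤ 40.


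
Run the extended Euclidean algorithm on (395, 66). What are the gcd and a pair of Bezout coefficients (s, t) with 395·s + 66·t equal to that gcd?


Euclidean algorithm on (395, 66) — divide until remainder is 0:
  395 = 5 · 66 + 65
  66 = 1 · 65 + 1
  65 = 65 · 1 + 0
gcd(395, 66) = 1.
Track Bezout coefficients alongside the remainders: start with r₀ = 395 = a·1 + b·0 (s = 1, t = 0) and r₁ = 66 = a·0 + b·1 (s = 0, t = 1); each new remainder r_{k+1} = r_{k-1} − q_k·r_k inherits s_{k+1} = s_{k-1} − q_k·s_k, t_{k+1} = t_{k-1} − q_k·t_k, so r_k = a·s_k + b·t_k at every step:
  q = 5: r = 65, s = 1 − 5·0 = 1, t = 0 − 5·1 = -5  (check: 395·1 + 66·(-5) = 65)
  q = 1: r = 1, s = 0 − 1·1 = -1, t = 1 − 1·(-5) = 6  (check: 395·(-1) + 66·6 = 1)
The row with r = 1 (the gcd) gives the Bezout coefficients s = -1, t = 6.
Result: 395 · (-1) + 66 · (6) = 1.

gcd(395, 66) = 1; s = -1, t = 6 (check: 395·(-1) + 66·6 = 1).


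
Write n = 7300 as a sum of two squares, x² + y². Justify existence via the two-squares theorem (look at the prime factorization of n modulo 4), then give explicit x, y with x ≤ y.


Step 1: Factor n = 7300 = 2^2 · 5^2 · 73.
Step 2: Check the mod-4 condition on each prime factor: 2 = 2 (special); 5 ≡ 1 (mod 4), exponent 2; 73 ≡ 1 (mod 4), exponent 1.
All primes ≡ 3 (mod 4) appear to even exponent (or don't appear), so by the two-squares theorem n IS expressible as a sum of two squares.
Step 3: Build a representation. Group n = k² · m with k = 2 and m = 5 · 5 · 73 = 1825 (a product of primes ≡ 1 (mod 4)); a representation of m scales to one of n via (k·x)² + (k·y)² = k²(x² + y²). Each prime p ≡ 1 (mod 4) is itself a sum of two squares; find a² by testing p − a² for a perfect square:
  5: 5 − 1² = 4 = 2² ⇒ 5 = 1² + 2².
  73: 73 − 1² = 72, 73 − 2² = 69, 73 − 3² = 64 = 8² ⇒ 73 = 3² + 8².
  Combine using the Brahmagupta–Fibonacci identity (a² + b²)(c² + d²) = (ac − bd)² + (ad + bc)² = (ac + bd)² + (ad − bc)²:
  5 · 5 = 25: from (1² + 2²)(1² + 2²), take (1·1 − 2·2, 1·2 + 2·1) = (1 − 4, 2 + 2) = (-3, 4); dropping signs (only squares matter) gives (3, 4); check 3² + 4² = 9 + 16 = 25 ✓.
  25 · 73 = 1825: from (3² + 4²)(3² + 8²), take (3·3 − 4·8, 3·8 + 4·3) = (9 − 32, 24 + 12) = (-23, 36); dropping signs (only squares matter) gives (23, 36); check 23² + 36² = 529 + 1296 = 1825 ✓.
  Scale by k = 2: (2·23, 2·36) = (46, 72).
Step 4: Order so x ≤ y and verify: 46² + 72² = 2116 + 5184 = 7300 = n. ✓

n = 7300 = 46² + 72² (one valid representation with x ≤ y).


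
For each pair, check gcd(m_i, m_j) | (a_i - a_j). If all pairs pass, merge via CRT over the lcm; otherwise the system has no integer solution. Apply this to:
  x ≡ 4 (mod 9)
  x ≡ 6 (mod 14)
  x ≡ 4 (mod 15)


Moduli 9, 14, 15 are not pairwise coprime, so CRT works modulo lcm(m_i) when all pairwise compatibility conditions hold.
Pairwise compatibility: gcd(m_i, m_j) must divide a_i - a_j for every pair.
Merge one congruence at a time:
  Start: x ≡ 4 (mod 9).
  Combine with x ≡ 6 (mod 14): gcd(9, 14) = 1; 6 - 4 = 2, which IS divisible by 1, so compatible.
    Write x = 4 + 9·t and substitute into x ≡ 6 (mod 14): 9·t ≡ 6 − 4 = 2 (mod 14).
    The inverse of 9 mod 14 is 11 (since 9·11 = 99 = 7·14 + 1), so t ≡ 11·2 = 22 ≡ 8 (mod 14).
    Then x = 4 + 9·8 = 76, valid modulo lcm(9, 14) = 126: x ≡ 76 (mod 126).
  Combine with x ≡ 4 (mod 15): gcd(126, 15) = 3; 4 - 76 = -72, which IS divisible by 3, so compatible.
    Write x = 76 + 126·t and substitute into x ≡ 4 (mod 15): 126·t ≡ 4 − 76 = -72 (mod 15).
    Divide the congruence (and modulus) by g = 3: 42·t ≡ -24 (mod 5).
    Reduce coefficients mod 5: 2·t ≡ 1 (mod 5).
    The inverse of 2 mod 5 is 3 (since 2·3 = 6 = 1·5 + 1), so t ≡ 3·1 = 3 ≡ 3 (mod 5).
    Then x = 76 + 126·3 = 454, valid modulo lcm(126, 15) = 630: x ≡ 454 (mod 630).
Verify: 454 mod 9 = 4, 454 mod 14 = 6, 454 mod 15 = 4.

x ≡ 454 (mod 630).


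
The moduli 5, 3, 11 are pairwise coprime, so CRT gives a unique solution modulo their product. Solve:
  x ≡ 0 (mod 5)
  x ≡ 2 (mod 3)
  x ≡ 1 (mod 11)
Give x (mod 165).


Moduli 5, 3, 11 are pairwise coprime; by CRT there is a unique solution modulo M = 5 · 3 · 11 = 165.
Solve pairwise, accumulating the modulus:
  Start with x ≡ 0 (mod 5).
  Combine with x ≡ 2 (mod 3): since gcd(5, 3) = 1, we get a unique residue mod 15.
    Write x = 0 + 5·t and substitute into x ≡ 2 (mod 3): 5·t ≡ 2 − 0 = 2 (mod 3).
    Reduce coefficients mod 3: 2·t ≡ 2 (mod 3).
    The inverse of 2 mod 3 is 2 (since 2·2 = 4 = 1·3 + 1), so t ≡ 2·2 = 4 ≡ 1 (mod 3).
    Then x = 0 + 5·1 = 5, valid modulo lcm(5, 3) = 15: x ≡ 5 (mod 15).
  Combine with x ≡ 1 (mod 11): since gcd(15, 11) = 1, we get a unique residue mod 165.
    Write x = 5 + 15·t and substitute into x ≡ 1 (mod 11): 15·t ≡ 1 − 5 = -4 (mod 11).
    Reduce coefficients mod 11: 4·t ≡ 7 (mod 11).
    The inverse of 4 mod 11 is 3 (since 4·3 = 12 = 1·11 + 1), so t ≡ 3·7 = 21 ≡ 10 (mod 11).
    Then x = 5 + 15·10 = 155, valid modulo lcm(15, 11) = 165: x ≡ 155 (mod 165).
Verify: 155 mod 5 = 0 ✓, 155 mod 3 = 2 ✓, 155 mod 11 = 1 ✓.

x ≡ 155 (mod 165).


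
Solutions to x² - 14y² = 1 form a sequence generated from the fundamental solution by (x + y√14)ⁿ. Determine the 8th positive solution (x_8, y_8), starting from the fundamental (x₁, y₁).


Step 1: Find the fundamental solution (x₁, y₁) of x² - 14y² = 1.
  Expand √14 as a continued fraction. a₀ = ⌊√14⌋ = 3; iterate m_{k+1} = d_k·a_k − m_k, d_{k+1} = (14 − m_{k+1}²)/d_k, a_{k+1} = ⌊(a₀ + m_{k+1})/d_{k+1}⌋ (starting m₀ = 0, d₀ = 1), with convergents p_k = a_k·p_{k-1} + p_{k-2}, q_k = a_k·q_{k-1} + q_{k-2} (p₋₁ = 1, q₋₁ = 0):
  k = 0: a₀ = 3; p₀/q₀ = 3/1; p₀² − 14·q₀² = 9 − 14 = -5.
  k = 1: m = 3, d = 5, a = ⌊(3 + 3)/5⌋ = 1; p/q = (1·3 + 1)/(1·1 + 0) = 4/1; p² − 14·q² = 16 − 14 = 2.
  k = 2: m = 2, d = 2, a = ⌊(3 + 2)/2⌋ = 2; p/q = (2·4 + 3)/(2·1 + 1) = 11/3; p² − 14·q² = 121 − 126 = -5.
  k = 3: m = 2, d = 5, a = ⌊(3 + 2)/5⌋ = 1; p/q = (1·11 + 4)/(1·3 + 1) = 15/4; p² − 14·q² = 225 − 224 = 1.
  The first convergent with p² − 14·q² = 1 gives the fundamental solution (x₁, y₁) = (15, 4).
Step 2: Apply the recurrence (x_{n+1}, y_{n+1}) = (x₁x_n + 14y₁y_n, x₁y_n + y₁x_n) repeatedly.
  From (x_1, y_1) = (15, 4): x_2 = 15·15 + 14·4·4 = 449; y_2 = 15·4 + 4·15 = 120.
  From (x_2, y_2) = (449, 120): x_3 = 15·449 + 14·4·120 = 13455; y_3 = 15·120 + 4·449 = 3596.
  From (x_3, y_3) = (13455, 3596): x_4 = 15·13455 + 14·4·3596 = 403201; y_4 = 15·3596 + 4·13455 = 107760.
  From (x_4, y_4) = (403201, 107760): x_5 = 15·403201 + 14·4·107760 = 12082575; y_5 = 15·107760 + 4·403201 = 3229204.
  From (x_5, y_5) = (12082575, 3229204): x_6 = 15·12082575 + 14·4·3229204 = 362074049; y_6 = 15·3229204 + 4·12082575 = 96768360.
  From (x_6, y_6) = (362074049, 96768360): x_7 = 15·362074049 + 14·4·96768360 = 10850138895; y_7 = 15·96768360 + 4·362074049 = 2899821596.
  From (x_7, y_7) = (10850138895, 2899821596): x_8 = 15·10850138895 + 14·4·2899821596 = 325142092801; y_8 = 15·2899821596 + 4·10850138895 = 86897879520.
Step 3: Verify x_8² - 14·y_8² = 105717380511014096025601 - 105717380511014096025600 = 1 (should be 1). ✓

(x_1, y_1) = (15, 4); (x_8, y_8) = (325142092801, 86897879520).


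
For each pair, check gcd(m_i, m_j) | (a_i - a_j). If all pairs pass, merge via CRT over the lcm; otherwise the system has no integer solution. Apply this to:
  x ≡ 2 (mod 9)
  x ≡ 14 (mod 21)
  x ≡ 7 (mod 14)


Moduli 9, 21, 14 are not pairwise coprime, so CRT works modulo lcm(m_i) when all pairwise compatibility conditions hold.
Pairwise compatibility: gcd(m_i, m_j) must divide a_i - a_j for every pair.
Merge one congruence at a time:
  Start: x ≡ 2 (mod 9).
  Combine with x ≡ 14 (mod 21): gcd(9, 21) = 3; 14 - 2 = 12, which IS divisible by 3, so compatible.
    Write x = 2 + 9·t and substitute into x ≡ 14 (mod 21): 9·t ≡ 14 − 2 = 12 (mod 21).
    Divide the congruence (and modulus) by g = 3: 3·t ≡ 4 (mod 7).
    The inverse of 3 mod 7 is 5 (since 3·5 = 15 = 2·7 + 1), so t ≡ 5·4 = 20 ≡ 6 (mod 7).
    Then x = 2 + 9·6 = 56, valid modulo lcm(9, 21) = 63: x ≡ 56 (mod 63).
  Combine with x ≡ 7 (mod 14): gcd(63, 14) = 7; 7 - 56 = -49, which IS divisible by 7, so compatible.
    Write x = 56 + 63·t and substitute into x ≡ 7 (mod 14): 63·t ≡ 7 − 56 = -49 (mod 14).
    Divide the congruence (and modulus) by g = 7: 9·t ≡ -7 (mod 2).
    Reduce coefficients mod 2: 1·t ≡ 1 (mod 2).
    So t ≡ 1 (mod 2).
    Then x = 56 + 63·1 = 119, valid modulo lcm(63, 14) = 126: x ≡ 119 (mod 126).
Verify: 119 mod 9 = 2, 119 mod 21 = 14, 119 mod 14 = 7.

x ≡ 119 (mod 126).


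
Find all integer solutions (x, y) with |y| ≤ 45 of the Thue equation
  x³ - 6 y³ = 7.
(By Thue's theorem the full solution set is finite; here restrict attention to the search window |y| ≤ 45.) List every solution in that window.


The equation is x³ - 6y³ = 7. For fixed y, x³ = 6·y³ + 7, so a solution requires the RHS to be a perfect cube.
Strategy: iterate y from -45 to 45, compute RHS = 6·y³ + 7, and check whether it is a (positive or negative) perfect cube.
Check small values of y:
  y = 0: RHS = 7 is not a perfect cube.
  y = 1: RHS = 13 is not a perfect cube.
  y = -1: RHS = 1 = (1)³ ⇒ x = 1 works.
  y = 2: RHS = 55 is not a perfect cube.
  y = -2: RHS = -41 is not a perfect cube.
  y = 3: RHS = 169 is not a perfect cube.
  y = -3: RHS = -155 is not a perfect cube.
Continuing the search up to |y| = 45 finds no further solutions beyond those listed.
Collected solutions: (1, -1).

Solutions (with |y| ≤ 45): (1, -1).


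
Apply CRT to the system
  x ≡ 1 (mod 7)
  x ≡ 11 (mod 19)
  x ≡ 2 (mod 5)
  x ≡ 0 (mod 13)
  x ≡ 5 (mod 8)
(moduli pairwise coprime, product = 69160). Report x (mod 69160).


Product of moduli M = 7 · 19 · 5 · 13 · 8 = 69160.
Merge one congruence at a time:
  Start: x ≡ 1 (mod 7).
  Combine with x ≡ 11 (mod 19); new modulus lcm = 133.
    Write x = 1 + 7·t and substitute into x ≡ 11 (mod 19): 7·t ≡ 11 − 1 = 10 (mod 19).
    The inverse of 7 mod 19 is 11 (since 7·11 = 77 = 4·19 + 1), so t ≡ 11·10 = 110 ≡ 15 (mod 19).
    Then x = 1 + 7·15 = 106, valid modulo lcm(7, 19) = 133: x ≡ 106 (mod 133).
  Combine with x ≡ 2 (mod 5); new modulus lcm = 665.
    Write x = 106 + 133·t and substitute into x ≡ 2 (mod 5): 133·t ≡ 2 − 106 = -104 (mod 5).
    Reduce coefficients mod 5: 3·t ≡ 1 (mod 5).
    The inverse of 3 mod 5 is 2 (since 3·2 = 6 = 1·5 + 1), so t ≡ 2·1 = 2 ≡ 2 (mod 5).
    Then x = 106 + 133·2 = 372, valid modulo lcm(133, 5) = 665: x ≡ 372 (mod 665).
  Combine with x ≡ 0 (mod 13); new modulus lcm = 8645.
    Write x = 372 + 665·t and substitute into x ≡ 0 (mod 13): 665·t ≡ 0 − 372 = -372 (mod 13).
    Reduce coefficients mod 13: 2·t ≡ 5 (mod 13).
    The inverse of 2 mod 13 is 7 (since 2·7 = 14 = 1·13 + 1), so t ≡ 7·5 = 35 ≡ 9 (mod 13).
    Then x = 372 + 665·9 = 6357, valid modulo lcm(665, 13) = 8645: x ≡ 6357 (mod 8645).
  Combine with x ≡ 5 (mod 8); new modulus lcm = 69160.
    Write x = 6357 + 8645·t and substitute into x ≡ 5 (mod 8): 8645·t ≡ 5 − 6357 = -6352 (mod 8).
    Reduce coefficients mod 8: 5·t ≡ 0 (mod 8).
    The inverse of 5 mod 8 is 5 (since 5·5 = 25 = 3·8 + 1), so t ≡ 5·0 = 0 ≡ 0 (mod 8).
    Then x = 6357 + 8645·0 = 6357, valid modulo lcm(8645, 8) = 69160: x ≡ 6357 (mod 69160).
Verify against each original: 6357 mod 7 = 1, 6357 mod 19 = 11, 6357 mod 5 = 2, 6357 mod 13 = 0, 6357 mod 8 = 5.

x ≡ 6357 (mod 69160).


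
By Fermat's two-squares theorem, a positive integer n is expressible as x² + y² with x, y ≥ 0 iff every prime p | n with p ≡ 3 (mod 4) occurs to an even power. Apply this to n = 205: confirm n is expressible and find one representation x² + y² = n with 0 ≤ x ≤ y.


Step 1: Factor n = 205 = 5 · 41.
Step 2: Check the mod-4 condition on each prime factor: 5 ≡ 1 (mod 4), exponent 1; 41 ≡ 1 (mod 4), exponent 1.
All primes ≡ 3 (mod 4) appear to even exponent (or don't appear), so by the two-squares theorem n IS expressible as a sum of two squares.
Step 3: Build a representation. Here n = 5 · 41 is a product of primes ≡ 1 (mod 4). Each prime p ≡ 1 (mod 4) is itself a sum of two squares; find a² by testing p − a² for a perfect square:
  5: 5 − 1² = 4 = 2² ⇒ 5 = 1² + 2².
  41: 41 − 1² = 40, 41 − 2² = 37, 41 − 3² = 32, 41 − 4² = 25 = 5² ⇒ 41 = 4² + 5².
  Combine using the Brahmagupta–Fibonacci identity (a² + b²)(c² + d²) = (ac − bd)² + (ad + bc)² = (ac + bd)² + (ad − bc)²:
  5 · 41 = 205: from (1² + 2²)(4² + 5²), take (1·4 − 2·5, 1·5 + 2·4) = (4 − 10, 5 + 8) = (-6, 13); dropping signs (only squares matter) gives (6, 13); check 6² + 13² = 36 + 169 = 205 ✓.
Step 4: Order so x ≤ y and verify: 6² + 13² = 36 + 169 = 205 = n. ✓

n = 205 = 6² + 13² (one valid representation with x ≤ y).


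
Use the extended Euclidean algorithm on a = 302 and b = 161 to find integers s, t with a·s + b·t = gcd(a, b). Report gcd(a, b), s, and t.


Euclidean algorithm on (302, 161) — divide until remainder is 0:
  302 = 1 · 161 + 141
  161 = 1 · 141 + 20
  141 = 7 · 20 + 1
  20 = 20 · 1 + 0
gcd(302, 161) = 1.
Track Bezout coefficients alongside the remainders: start with r₀ = 302 = a·1 + b·0 (s = 1, t = 0) and r₁ = 161 = a·0 + b·1 (s = 0, t = 1); each new remainder r_{k+1} = r_{k-1} − q_k·r_k inherits s_{k+1} = s_{k-1} − q_k·s_k, t_{k+1} = t_{k-1} − q_k·t_k, so r_k = a·s_k + b·t_k at every step:
  q = 1: r = 141, s = 1 − 1·0 = 1, t = 0 − 1·1 = -1  (check: 302·1 + 161·(-1) = 141)
  q = 1: r = 20, s = 0 − 1·1 = -1, t = 1 − 1·(-1) = 2  (check: 302·(-1) + 161·2 = 20)
  q = 7: r = 1, s = 1 − 7·(-1) = 8, t = -1 − 7·2 = -15  (check: 302·8 + 161·(-15) = 1)
The row with r = 1 (the gcd) gives the Bezout coefficients s = 8, t = -15.
Result: 302 · (8) + 161 · (-15) = 1.

gcd(302, 161) = 1; s = 8, t = -15 (check: 302·8 + 161·(-15) = 1).


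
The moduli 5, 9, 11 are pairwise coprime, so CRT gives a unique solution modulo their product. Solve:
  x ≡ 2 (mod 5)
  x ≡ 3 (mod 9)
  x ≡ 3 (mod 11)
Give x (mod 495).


Moduli 5, 9, 11 are pairwise coprime; by CRT there is a unique solution modulo M = 5 · 9 · 11 = 495.
Solve pairwise, accumulating the modulus:
  Start with x ≡ 2 (mod 5).
  Combine with x ≡ 3 (mod 9): since gcd(5, 9) = 1, we get a unique residue mod 45.
    Write x = 2 + 5·t and substitute into x ≡ 3 (mod 9): 5·t ≡ 3 − 2 = 1 (mod 9).
    The inverse of 5 mod 9 is 2 (since 5·2 = 10 = 1·9 + 1), so t ≡ 2·1 = 2 ≡ 2 (mod 9).
    Then x = 2 + 5·2 = 12, valid modulo lcm(5, 9) = 45: x ≡ 12 (mod 45).
  Combine with x ≡ 3 (mod 11): since gcd(45, 11) = 1, we get a unique residue mod 495.
    Write x = 12 + 45·t and substitute into x ≡ 3 (mod 11): 45·t ≡ 3 − 12 = -9 (mod 11).
    Reduce coefficients mod 11: 1·t ≡ 2 (mod 11).
    So t ≡ 2 (mod 11).
    Then x = 12 + 45·2 = 102, valid modulo lcm(45, 11) = 495: x ≡ 102 (mod 495).
Verify: 102 mod 5 = 2 ✓, 102 mod 9 = 3 ✓, 102 mod 11 = 3 ✓.

x ≡ 102 (mod 495).


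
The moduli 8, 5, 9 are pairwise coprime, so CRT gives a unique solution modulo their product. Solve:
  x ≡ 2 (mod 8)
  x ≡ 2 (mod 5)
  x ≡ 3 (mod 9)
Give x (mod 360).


Moduli 8, 5, 9 are pairwise coprime; by CRT there is a unique solution modulo M = 8 · 5 · 9 = 360.
Solve pairwise, accumulating the modulus:
  Start with x ≡ 2 (mod 8).
  Combine with x ≡ 2 (mod 5): since gcd(8, 5) = 1, we get a unique residue mod 40.
    Write x = 2 + 8·t and substitute into x ≡ 2 (mod 5): 8·t ≡ 2 − 2 = 0 (mod 5).
    Reduce coefficients mod 5: 3·t ≡ 0 (mod 5).
    The inverse of 3 mod 5 is 2 (since 3·2 = 6 = 1·5 + 1), so t ≡ 2·0 = 0 ≡ 0 (mod 5).
    Then x = 2 + 8·0 = 2, valid modulo lcm(8, 5) = 40: x ≡ 2 (mod 40).
  Combine with x ≡ 3 (mod 9): since gcd(40, 9) = 1, we get a unique residue mod 360.
    Write x = 2 + 40·t and substitute into x ≡ 3 (mod 9): 40·t ≡ 3 − 2 = 1 (mod 9).
    Reduce coefficients mod 9: 4·t ≡ 1 (mod 9).
    The inverse of 4 mod 9 is 7 (since 4·7 = 28 = 3·9 + 1), so t ≡ 7·1 = 7 ≡ 7 (mod 9).
    Then x = 2 + 40·7 = 282, valid modulo lcm(40, 9) = 360: x ≡ 282 (mod 360).
Verify: 282 mod 8 = 2 ✓, 282 mod 5 = 2 ✓, 282 mod 9 = 3 ✓.

x ≡ 282 (mod 360).


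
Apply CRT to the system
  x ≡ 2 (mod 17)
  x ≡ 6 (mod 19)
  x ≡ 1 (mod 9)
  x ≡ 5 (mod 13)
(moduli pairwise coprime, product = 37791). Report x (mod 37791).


Product of moduli M = 17 · 19 · 9 · 13 = 37791.
Merge one congruence at a time:
  Start: x ≡ 2 (mod 17).
  Combine with x ≡ 6 (mod 19); new modulus lcm = 323.
    Write x = 2 + 17·t and substitute into x ≡ 6 (mod 19): 17·t ≡ 6 − 2 = 4 (mod 19).
    The inverse of 17 mod 19 is 9 (since 17·9 = 153 = 8·19 + 1), so t ≡ 9·4 = 36 ≡ 17 (mod 19).
    Then x = 2 + 17·17 = 291, valid modulo lcm(17, 19) = 323: x ≡ 291 (mod 323).
  Combine with x ≡ 1 (mod 9); new modulus lcm = 2907.
    Write x = 291 + 323·t and substitute into x ≡ 1 (mod 9): 323·t ≡ 1 − 291 = -290 (mod 9).
    Reduce coefficients mod 9: 8·t ≡ 7 (mod 9).
    The inverse of 8 mod 9 is 8 (since 8·8 = 64 = 7·9 + 1), so t ≡ 8·7 = 56 ≡ 2 (mod 9).
    Then x = 291 + 323·2 = 937, valid modulo lcm(323, 9) = 2907: x ≡ 937 (mod 2907).
  Combine with x ≡ 5 (mod 13); new modulus lcm = 37791.
    Write x = 937 + 2907·t and substitute into x ≡ 5 (mod 13): 2907·t ≡ 5 − 937 = -932 (mod 13).
    Reduce coefficients mod 13: 8·t ≡ 4 (mod 13).
    The inverse of 8 mod 13 is 5 (since 8·5 = 40 = 3·13 + 1), so t ≡ 5·4 = 20 ≡ 7 (mod 13).
    Then x = 937 + 2907·7 = 21286, valid modulo lcm(2907, 13) = 37791: x ≡ 21286 (mod 37791).
Verify against each original: 21286 mod 17 = 2, 21286 mod 19 = 6, 21286 mod 9 = 1, 21286 mod 13 = 5.

x ≡ 21286 (mod 37791).


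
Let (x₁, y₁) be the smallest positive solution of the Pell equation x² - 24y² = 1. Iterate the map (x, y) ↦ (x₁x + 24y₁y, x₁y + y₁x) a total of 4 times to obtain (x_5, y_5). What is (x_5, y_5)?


Step 1: Find the fundamental solution (x₁, y₁) of x² - 24y² = 1.
  Expand √24 as a continued fraction. a₀ = ⌊√24⌋ = 4; iterate m_{k+1} = d_k·a_k − m_k, d_{k+1} = (24 − m_{k+1}²)/d_k, a_{k+1} = ⌊(a₀ + m_{k+1})/d_{k+1}⌋ (starting m₀ = 0, d₀ = 1), with convergents p_k = a_k·p_{k-1} + p_{k-2}, q_k = a_k·q_{k-1} + q_{k-2} (p₋₁ = 1, q₋₁ = 0):
  k = 0: a₀ = 4; p₀/q₀ = 4/1; p₀² − 24·q₀² = 16 − 24 = -8.
  k = 1: m = 4, d = 8, a = ⌊(4 + 4)/8⌋ = 1; p/q = (1·4 + 1)/(1·1 + 0) = 5/1; p² − 24·q² = 25 − 24 = 1.
  The first convergent with p² − 24·q² = 1 gives the fundamental solution (x₁, y₁) = (5, 1).
Step 2: Apply the recurrence (x_{n+1}, y_{n+1}) = (x₁x_n + 24y₁y_n, x₁y_n + y₁x_n) repeatedly.
  From (x_1, y_1) = (5, 1): x_2 = 5·5 + 24·1·1 = 49; y_2 = 5·1 + 1·5 = 10.
  From (x_2, y_2) = (49, 10): x_3 = 5·49 + 24·1·10 = 485; y_3 = 5·10 + 1·49 = 99.
  From (x_3, y_3) = (485, 99): x_4 = 5·485 + 24·1·99 = 4801; y_4 = 5·99 + 1·485 = 980.
  From (x_4, y_4) = (4801, 980): x_5 = 5·4801 + 24·1·980 = 47525; y_5 = 5·980 + 1·4801 = 9701.
Step 3: Verify x_5² - 24·y_5² = 2258625625 - 2258625624 = 1 (should be 1). ✓

(x_1, y_1) = (5, 1); (x_5, y_5) = (47525, 9701).


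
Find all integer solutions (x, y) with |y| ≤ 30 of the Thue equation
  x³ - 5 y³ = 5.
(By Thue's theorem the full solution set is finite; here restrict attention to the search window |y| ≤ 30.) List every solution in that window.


The equation is x³ - 5y³ = 5. For fixed y, x³ = 5·y³ + 5, so a solution requires the RHS to be a perfect cube.
Strategy: iterate y from -30 to 30, compute RHS = 5·y³ + 5, and check whether it is a (positive or negative) perfect cube.
Check small values of y:
  y = 0: RHS = 5 is not a perfect cube.
  y = 1: RHS = 10 is not a perfect cube.
  y = -1: RHS = 0 = (0)³ ⇒ x = 0 works.
  y = 2: RHS = 45 is not a perfect cube.
  y = -2: RHS = -35 is not a perfect cube.
  y = 3: RHS = 140 is not a perfect cube.
  y = -3: RHS = -130 is not a perfect cube.
Continuing the search up to |y| = 30 finds no further solutions beyond those listed.
Collected solutions: (0, -1).

Solutions (with |y| ≤ 30): (0, -1).


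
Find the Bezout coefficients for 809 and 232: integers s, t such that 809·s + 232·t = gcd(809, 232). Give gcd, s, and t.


Euclidean algorithm on (809, 232) — divide until remainder is 0:
  809 = 3 · 232 + 113
  232 = 2 · 113 + 6
  113 = 18 · 6 + 5
  6 = 1 · 5 + 1
  5 = 5 · 1 + 0
gcd(809, 232) = 1.
Track Bezout coefficients alongside the remainders: start with r₀ = 809 = a·1 + b·0 (s = 1, t = 0) and r₁ = 232 = a·0 + b·1 (s = 0, t = 1); each new remainder r_{k+1} = r_{k-1} − q_k·r_k inherits s_{k+1} = s_{k-1} − q_k·s_k, t_{k+1} = t_{k-1} − q_k·t_k, so r_k = a·s_k + b·t_k at every step:
  q = 3: r = 113, s = 1 − 3·0 = 1, t = 0 − 3·1 = -3  (check: 809·1 + 232·(-3) = 113)
  q = 2: r = 6, s = 0 − 2·1 = -2, t = 1 − 2·(-3) = 7  (check: 809·(-2) + 232·7 = 6)
  q = 18: r = 5, s = 1 − 18·(-2) = 37, t = -3 − 18·7 = -129  (check: 809·37 + 232·(-129) = 5)
  q = 1: r = 1, s = -2 − 1·37 = -39, t = 7 − 1·(-129) = 136  (check: 809·(-39) + 232·136 = 1)
The row with r = 1 (the gcd) gives the Bezout coefficients s = -39, t = 136.
Result: 809 · (-39) + 232 · (136) = 1.

gcd(809, 232) = 1; s = -39, t = 136 (check: 809·(-39) + 232·136 = 1).


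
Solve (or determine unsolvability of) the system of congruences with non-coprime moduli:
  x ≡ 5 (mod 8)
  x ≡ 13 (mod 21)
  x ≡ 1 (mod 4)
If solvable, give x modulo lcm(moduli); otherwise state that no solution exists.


Moduli 8, 21, 4 are not pairwise coprime, so CRT works modulo lcm(m_i) when all pairwise compatibility conditions hold.
Pairwise compatibility: gcd(m_i, m_j) must divide a_i - a_j for every pair.
Merge one congruence at a time:
  Start: x ≡ 5 (mod 8).
  Combine with x ≡ 13 (mod 21): gcd(8, 21) = 1; 13 - 5 = 8, which IS divisible by 1, so compatible.
    Write x = 5 + 8·t and substitute into x ≡ 13 (mod 21): 8·t ≡ 13 − 5 = 8 (mod 21).
    The inverse of 8 mod 21 is 8 (since 8·8 = 64 = 3·21 + 1), so t ≡ 8·8 = 64 ≡ 1 (mod 21).
    Then x = 5 + 8·1 = 13, valid modulo lcm(8, 21) = 168: x ≡ 13 (mod 168).
  Combine with x ≡ 1 (mod 4): gcd(168, 4) = 4; 1 - 13 = -12, which IS divisible by 4, so compatible.
    Write x = 13 + 168·t and substitute into x ≡ 1 (mod 4): 168·t ≡ 1 − 13 = -12 (mod 4).
    Divide the congruence (and modulus) by g = 4: 42·t ≡ -3 (mod 1).
    Modulo 1 every t works; take t = 0.
    Then x = 13 + 168·0 = 13, valid modulo lcm(168, 4) = 168: x ≡ 13 (mod 168).
Verify: 13 mod 8 = 5, 13 mod 21 = 13, 13 mod 4 = 1.

x ≡ 13 (mod 168).


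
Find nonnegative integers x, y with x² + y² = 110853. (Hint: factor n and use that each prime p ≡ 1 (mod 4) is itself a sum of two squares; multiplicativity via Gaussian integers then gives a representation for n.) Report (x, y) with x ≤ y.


Step 1: Factor n = 110853 = 3^2 · 109 · 113.
Step 2: Check the mod-4 condition on each prime factor: 3 ≡ 3 (mod 4), exponent 2 (must be even); 109 ≡ 1 (mod 4), exponent 1; 113 ≡ 1 (mod 4), exponent 1.
All primes ≡ 3 (mod 4) appear to even exponent (or don't appear), so by the two-squares theorem n IS expressible as a sum of two squares.
Step 3: Build a representation. Group n = k² · m with k = 3 and m = 109 · 113 = 12317 (a product of primes ≡ 1 (mod 4)); a representation of m scales to one of n via (k·x)² + (k·y)² = k²(x² + y²). Each prime p ≡ 1 (mod 4) is itself a sum of two squares; find a² by testing p − a² for a perfect square:
  109: 109 − 1² = 108, 109 − 2² = 105, 109 − 3² = 100 = 10² ⇒ 109 = 3² + 10².
  113: 113 − 1² = 112, 113 − 2² = 109, 113 − 3² = 104, 113 − 4² = 97, 113 − 5² = 88, 113 − 6² = 77, 113 − 7² = 64 = 8² ⇒ 113 = 7² + 8².
  Combine using the Brahmagupta–Fibonacci identity (a² + b²)(c² + d²) = (ac − bd)² + (ad + bc)² = (ac + bd)² + (ad − bc)²:
  109 · 113 = 12317: from (3² + 10²)(7² + 8²), take (3·7 − 10·8, 3·8 + 10·7) = (21 − 80, 24 + 70) = (-59, 94); dropping signs (only squares matter) gives (59, 94); check 59² + 94² = 3481 + 8836 = 12317 ✓.
  Scale by k = 3: (3·59, 3·94) = (177, 282).
Step 4: Order so x ≤ y and verify: 177² + 282² = 31329 + 79524 = 110853 = n. ✓

n = 110853 = 177² + 282² (one valid representation with x ≤ y).


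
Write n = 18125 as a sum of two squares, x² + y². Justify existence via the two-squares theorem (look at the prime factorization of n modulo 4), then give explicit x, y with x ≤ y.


Step 1: Factor n = 18125 = 5^4 · 29.
Step 2: Check the mod-4 condition on each prime factor: 5 ≡ 1 (mod 4), exponent 4; 29 ≡ 1 (mod 4), exponent 1.
All primes ≡ 3 (mod 4) appear to even exponent (or don't appear), so by the two-squares theorem n IS expressible as a sum of two squares.
Step 3: Build a representation. Group n = k² · m with k = 5 and m = 5 · 5 · 29 = 725 (a product of primes ≡ 1 (mod 4)); a representation of m scales to one of n via (k·x)² + (k·y)² = k²(x² + y²). Each prime p ≡ 1 (mod 4) is itself a sum of two squares; find a² by testing p − a² for a perfect square:
  5: 5 − 1² = 4 = 2² ⇒ 5 = 1² + 2².
  29: 29 − 1² = 28, 29 − 2² = 25 = 5² ⇒ 29 = 2² + 5².
  Combine using the Brahmagupta–Fibonacci identity (a² + b²)(c² + d²) = (ac − bd)² + (ad + bc)² = (ac + bd)² + (ad − bc)²:
  5 · 5 = 25: from (1² + 2²)(1² + 2²), take (1·1 − 2·2, 1·2 + 2·1) = (1 − 4, 2 + 2) = (-3, 4); dropping signs (only squares matter) gives (3, 4); check 3² + 4² = 9 + 16 = 25 ✓.
  25 · 29 = 725: from (3² + 4²)(2² + 5²), take (3·2 − 4·5, 3·5 + 4·2) = (6 − 20, 15 + 8) = (-14, 23); dropping signs (only squares matter) gives (14, 23); check 14² + 23² = 196 + 529 = 725 ✓.
  Scale by k = 5: (5·14, 5·23) = (70, 115).
Step 4: Order so x ≤ y and verify: 70² + 115² = 4900 + 13225 = 18125 = n. ✓

n = 18125 = 70² + 115² (one valid representation with x ≤ y).


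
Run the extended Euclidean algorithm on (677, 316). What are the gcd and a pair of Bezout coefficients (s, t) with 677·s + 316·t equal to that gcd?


Euclidean algorithm on (677, 316) — divide until remainder is 0:
  677 = 2 · 316 + 45
  316 = 7 · 45 + 1
  45 = 45 · 1 + 0
gcd(677, 316) = 1.
Track Bezout coefficients alongside the remainders: start with r₀ = 677 = a·1 + b·0 (s = 1, t = 0) and r₁ = 316 = a·0 + b·1 (s = 0, t = 1); each new remainder r_{k+1} = r_{k-1} − q_k·r_k inherits s_{k+1} = s_{k-1} − q_k·s_k, t_{k+1} = t_{k-1} − q_k·t_k, so r_k = a·s_k + b·t_k at every step:
  q = 2: r = 45, s = 1 − 2·0 = 1, t = 0 − 2·1 = -2  (check: 677·1 + 316·(-2) = 45)
  q = 7: r = 1, s = 0 − 7·1 = -7, t = 1 − 7·(-2) = 15  (check: 677·(-7) + 316·15 = 1)
The row with r = 1 (the gcd) gives the Bezout coefficients s = -7, t = 15.
Result: 677 · (-7) + 316 · (15) = 1.

gcd(677, 316) = 1; s = -7, t = 15 (check: 677·(-7) + 316·15 = 1).


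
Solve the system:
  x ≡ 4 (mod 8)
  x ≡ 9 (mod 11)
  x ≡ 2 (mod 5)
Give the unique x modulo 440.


Moduli 8, 11, 5 are pairwise coprime; by CRT there is a unique solution modulo M = 8 · 11 · 5 = 440.
Solve pairwise, accumulating the modulus:
  Start with x ≡ 4 (mod 8).
  Combine with x ≡ 9 (mod 11): since gcd(8, 11) = 1, we get a unique residue mod 88.
    Write x = 4 + 8·t and substitute into x ≡ 9 (mod 11): 8·t ≡ 9 − 4 = 5 (mod 11).
    The inverse of 8 mod 11 is 7 (since 8·7 = 56 = 5·11 + 1), so t ≡ 7·5 = 35 ≡ 2 (mod 11).
    Then x = 4 + 8·2 = 20, valid modulo lcm(8, 11) = 88: x ≡ 20 (mod 88).
  Combine with x ≡ 2 (mod 5): since gcd(88, 5) = 1, we get a unique residue mod 440.
    Write x = 20 + 88·t and substitute into x ≡ 2 (mod 5): 88·t ≡ 2 − 20 = -18 (mod 5).
    Reduce coefficients mod 5: 3·t ≡ 2 (mod 5).
    The inverse of 3 mod 5 is 2 (since 3·2 = 6 = 1·5 + 1), so t ≡ 2·2 = 4 ≡ 4 (mod 5).
    Then x = 20 + 88·4 = 372, valid modulo lcm(88, 5) = 440: x ≡ 372 (mod 440).
Verify: 372 mod 8 = 4 ✓, 372 mod 11 = 9 ✓, 372 mod 5 = 2 ✓.

x ≡ 372 (mod 440).


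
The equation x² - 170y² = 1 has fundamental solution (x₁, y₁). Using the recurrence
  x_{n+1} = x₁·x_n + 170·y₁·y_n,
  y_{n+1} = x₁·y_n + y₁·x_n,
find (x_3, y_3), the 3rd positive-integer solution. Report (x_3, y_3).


Step 1: Find the fundamental solution (x₁, y₁) of x² - 170y² = 1.
  Expand √170 as a continued fraction. a₀ = ⌊√170⌋ = 13; iterate m_{k+1} = d_k·a_k − m_k, d_{k+1} = (170 − m_{k+1}²)/d_k, a_{k+1} = ⌊(a₀ + m_{k+1})/d_{k+1}⌋ (starting m₀ = 0, d₀ = 1), with convergents p_k = a_k·p_{k-1} + p_{k-2}, q_k = a_k·q_{k-1} + q_{k-2} (p₋₁ = 1, q₋₁ = 0):
  k = 0: a₀ = 13; p₀/q₀ = 13/1; p₀² − 170·q₀² = 169 − 170 = -1.
  k = 1: m = 13, d = 1, a = ⌊(13 + 13)/1⌋ = 26; p/q = (26·13 + 1)/(26·1 + 0) = 339/26; p² − 170·q² = 114921 − 114920 = 1.
  The first convergent with p² − 170·q² = 1 gives the fundamental solution (x₁, y₁) = (339, 26).
Step 2: Apply the recurrence (x_{n+1}, y_{n+1}) = (x₁x_n + 170y₁y_n, x₁y_n + y₁x_n) repeatedly.
  From (x_1, y_1) = (339, 26): x_2 = 339·339 + 170·26·26 = 229841; y_2 = 339·26 + 26·339 = 17628.
  From (x_2, y_2) = (229841, 17628): x_3 = 339·229841 + 170·26·17628 = 155831859; y_3 = 339·17628 + 26·229841 = 11951758.
Step 3: Verify x_3² - 170·y_3² = 24283568279395881 - 24283568279395880 = 1 (should be 1). ✓

(x_1, y_1) = (339, 26); (x_3, y_3) = (155831859, 11951758).
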